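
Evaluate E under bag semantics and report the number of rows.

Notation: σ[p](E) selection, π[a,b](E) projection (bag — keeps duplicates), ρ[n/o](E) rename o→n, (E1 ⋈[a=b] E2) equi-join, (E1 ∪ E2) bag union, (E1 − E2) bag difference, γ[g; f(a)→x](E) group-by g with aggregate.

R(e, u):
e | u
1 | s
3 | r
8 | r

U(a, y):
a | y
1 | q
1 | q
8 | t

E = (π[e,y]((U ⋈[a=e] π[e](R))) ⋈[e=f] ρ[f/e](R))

Row counts bottom-up:
  U → 3
  R → 3
  π[e](R) → 3
  (U ⋈[a=e] π[e](R)) → 3
  π[e,y]((U ⋈[a=e] π[e](R))) → 3
  R → 3
  ρ[f/e](R) → 3
  (π[e,y]((U ⋈[a=e] π[e](R))) ⋈[e=f] ρ[f/e](R)) → 3

|E| = 3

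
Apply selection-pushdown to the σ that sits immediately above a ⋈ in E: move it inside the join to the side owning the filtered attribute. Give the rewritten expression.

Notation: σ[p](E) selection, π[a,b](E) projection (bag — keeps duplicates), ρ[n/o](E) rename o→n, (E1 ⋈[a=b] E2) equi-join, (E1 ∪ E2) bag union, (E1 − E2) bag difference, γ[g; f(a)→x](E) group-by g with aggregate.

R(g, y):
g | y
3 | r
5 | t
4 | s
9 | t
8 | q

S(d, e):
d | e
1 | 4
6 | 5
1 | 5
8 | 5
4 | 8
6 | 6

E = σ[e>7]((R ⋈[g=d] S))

σ filters on e, owned by the right side.
E' = (R ⋈[g=d] σ[e>7](S))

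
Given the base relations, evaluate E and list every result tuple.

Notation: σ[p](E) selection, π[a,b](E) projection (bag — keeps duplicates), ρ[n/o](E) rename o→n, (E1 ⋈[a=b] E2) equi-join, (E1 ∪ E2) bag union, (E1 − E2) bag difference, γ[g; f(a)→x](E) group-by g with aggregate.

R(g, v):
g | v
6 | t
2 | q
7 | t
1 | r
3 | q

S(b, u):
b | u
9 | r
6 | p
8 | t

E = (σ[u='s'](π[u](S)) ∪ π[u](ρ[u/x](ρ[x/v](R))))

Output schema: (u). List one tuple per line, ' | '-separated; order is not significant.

Stepwise |·|:
  S → 3
  π[u](S) → 3
  σ[u='s'](π[u](S)) → 0
  R → 5
  ρ[x/v](R) → 5
  ρ[u/x](ρ[x/v](R)) → 5
  π[u](ρ[u/x](ρ[x/v](R))) → 5
  (σ[u='s'](π[u](S)) ∪ π[u](ρ[u/x](ρ[x/v](R)))) → 5

== RESULT ==
u
q
q
r
t
t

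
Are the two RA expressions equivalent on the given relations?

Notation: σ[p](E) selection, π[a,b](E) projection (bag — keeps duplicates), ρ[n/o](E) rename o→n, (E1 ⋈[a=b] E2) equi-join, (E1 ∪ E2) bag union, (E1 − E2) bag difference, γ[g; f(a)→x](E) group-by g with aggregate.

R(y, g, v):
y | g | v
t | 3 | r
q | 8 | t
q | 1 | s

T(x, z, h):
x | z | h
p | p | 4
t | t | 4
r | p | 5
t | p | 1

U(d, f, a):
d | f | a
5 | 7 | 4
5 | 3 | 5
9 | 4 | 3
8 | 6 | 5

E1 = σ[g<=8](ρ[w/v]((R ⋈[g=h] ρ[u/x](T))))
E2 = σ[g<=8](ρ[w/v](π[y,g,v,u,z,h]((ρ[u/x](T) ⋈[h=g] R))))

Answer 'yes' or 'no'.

E1 subexpression sizes:
  R → 3
  T → 4
  ρ[u/x](T) → 4
  (R ⋈[g=h] ρ[u/x](T)) → 1
  ρ[w/v]((R ⋈[g=h] ρ[u/x](T))) → 1
  σ[g<=8](ρ[w/v]((R ⋈[g=h] ρ[u/x](T)))) → 1
E2 subexpression sizes:
  T → 4
  ρ[u/x](T) → 4
  R → 3
  (ρ[u/x](T) ⋈[h=g] R) → 1
  π[y,g,v,u,z,h]((ρ[u/x](T) ⋈[h=g] R)) → 1
  ρ[w/v](π[y,g,v,u,z,h]((ρ[u/x](T) ⋈[h=g] R))) → 1
  σ[g<=8](ρ[w/v](π[y,g,v,u,z,h]((ρ[u/x](T) ⋈[h=g] R)))) → 1

E1 and E2 produce the same multiset:
y | g | w | u | z | h
q | 1 | s | t | p | 1

yes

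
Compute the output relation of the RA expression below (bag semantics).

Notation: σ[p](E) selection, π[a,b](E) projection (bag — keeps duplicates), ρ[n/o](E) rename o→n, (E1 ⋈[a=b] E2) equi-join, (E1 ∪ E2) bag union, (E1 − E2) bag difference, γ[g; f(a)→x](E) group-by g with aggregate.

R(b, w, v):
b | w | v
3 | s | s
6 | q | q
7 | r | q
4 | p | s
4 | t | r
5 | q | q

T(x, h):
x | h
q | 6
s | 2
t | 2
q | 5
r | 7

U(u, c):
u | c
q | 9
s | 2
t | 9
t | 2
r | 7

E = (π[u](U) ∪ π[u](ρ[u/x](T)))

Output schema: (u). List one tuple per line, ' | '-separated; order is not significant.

Subexpression sizes:
  U → 5
  π[u](U) → 5
  T → 5
  ρ[u/x](T) → 5
  π[u](ρ[u/x](T)) → 5
  (π[u](U) ∪ π[u](ρ[u/x](T))) → 10

== RESULT ==
u
q
q
q
r
r
s
s
t
t
t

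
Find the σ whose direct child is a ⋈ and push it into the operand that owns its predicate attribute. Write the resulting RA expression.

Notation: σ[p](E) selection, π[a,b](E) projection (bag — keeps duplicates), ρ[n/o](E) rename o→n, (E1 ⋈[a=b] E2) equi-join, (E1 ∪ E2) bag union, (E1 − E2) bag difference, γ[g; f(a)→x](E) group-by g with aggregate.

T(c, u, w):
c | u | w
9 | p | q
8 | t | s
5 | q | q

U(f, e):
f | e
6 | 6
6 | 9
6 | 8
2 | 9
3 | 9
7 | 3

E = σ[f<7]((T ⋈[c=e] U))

σ filters on f, owned by the right side.
E' = (T ⋈[c=e] σ[f<7](U))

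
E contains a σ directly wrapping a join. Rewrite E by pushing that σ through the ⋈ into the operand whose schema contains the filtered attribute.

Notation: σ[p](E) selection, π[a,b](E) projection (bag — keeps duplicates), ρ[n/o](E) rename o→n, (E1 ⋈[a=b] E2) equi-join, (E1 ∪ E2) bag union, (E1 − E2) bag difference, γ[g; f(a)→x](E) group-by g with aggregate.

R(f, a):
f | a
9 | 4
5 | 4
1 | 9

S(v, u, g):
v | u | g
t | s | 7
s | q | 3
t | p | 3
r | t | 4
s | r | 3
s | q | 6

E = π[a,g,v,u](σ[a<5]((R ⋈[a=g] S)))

σ filters on a, owned by the left side.
E' = π[a,g,v,u]((σ[a<5](R) ⋈[a=g] S))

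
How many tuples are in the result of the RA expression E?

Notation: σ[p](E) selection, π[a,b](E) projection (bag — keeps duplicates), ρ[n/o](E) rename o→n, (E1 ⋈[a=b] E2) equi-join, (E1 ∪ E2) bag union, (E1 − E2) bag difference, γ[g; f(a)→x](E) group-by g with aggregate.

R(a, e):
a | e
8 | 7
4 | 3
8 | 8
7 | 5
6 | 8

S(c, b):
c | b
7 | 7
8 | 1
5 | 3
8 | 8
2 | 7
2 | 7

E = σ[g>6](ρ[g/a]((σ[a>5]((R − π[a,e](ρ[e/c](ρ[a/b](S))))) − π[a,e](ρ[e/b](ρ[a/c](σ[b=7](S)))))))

Subexpression sizes:
  R → 5
  S → 6
  ρ[a/b](S) → 6
  ρ[e/c](ρ[a/b](S)) → 6
  π[a,e](ρ[e/c](ρ[a/b](S))) → 6
  (R − π[a,e](ρ[e/c](ρ[a/b](S)))) → 4
  σ[a>5]((R − π[a,e](ρ[e/c](ρ[a/b](S))))) → 3
  S → 6
  σ[b=7](S) → 3
  ρ[a/c](σ[b=7](S)) → 3
  ρ[e/b](ρ[a/c](σ[b=7](S))) → 3
  π[a,e](ρ[e/b](ρ[a/c](σ[b=7](S)))) → 3
  (σ[a>5]((R − π[a,e](ρ[e/c](ρ[a/b](S))))) − π[a,e](ρ[e/b](ρ[a/c](σ[b=7](S))))) → 3
  ρ[g/a]((σ[a>5]((R − π[a,e](ρ[e/c](ρ[a/b](S))))) − π[a,e](ρ[e/b](ρ[a/c](σ[b=7](S)))))) → 3
  σ[g>6](ρ[g/a]((σ[a>5]((R − π[a,e](ρ[e/c](ρ[a/b](S))))) − π[a,e](ρ[e/b](ρ[a/c](σ[b=7](S))))))) → 2

|E| = 2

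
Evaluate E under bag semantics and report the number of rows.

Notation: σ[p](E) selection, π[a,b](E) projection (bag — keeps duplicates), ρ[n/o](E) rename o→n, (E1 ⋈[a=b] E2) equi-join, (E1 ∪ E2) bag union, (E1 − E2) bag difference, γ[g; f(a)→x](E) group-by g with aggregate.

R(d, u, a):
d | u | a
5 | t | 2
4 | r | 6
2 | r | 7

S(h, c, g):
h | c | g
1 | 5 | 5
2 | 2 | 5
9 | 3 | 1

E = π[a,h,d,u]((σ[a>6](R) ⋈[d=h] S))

Subexpression sizes:
  R → 3
  σ[a>6](R) → 1
  S → 3
  (σ[a>6](R) ⋈[d=h] S) → 1
  π[a,h,d,u]((σ[a>6](R) ⋈[d=h] S)) → 1

|E| = 1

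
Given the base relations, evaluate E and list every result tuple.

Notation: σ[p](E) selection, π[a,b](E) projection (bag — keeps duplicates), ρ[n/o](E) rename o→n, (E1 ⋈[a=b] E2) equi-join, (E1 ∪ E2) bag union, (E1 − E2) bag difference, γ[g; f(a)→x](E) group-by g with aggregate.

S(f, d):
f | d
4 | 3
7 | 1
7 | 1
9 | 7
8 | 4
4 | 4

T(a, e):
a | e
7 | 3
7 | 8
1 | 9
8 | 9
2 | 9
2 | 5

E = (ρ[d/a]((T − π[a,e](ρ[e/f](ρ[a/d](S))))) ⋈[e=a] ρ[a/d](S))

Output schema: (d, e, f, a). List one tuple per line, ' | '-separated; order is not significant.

Subexpression sizes:
  T → 6
  S → 6
  ρ[a/d](S) → 6
  ρ[e/f](ρ[a/d](S)) → 6
  π[a,e](ρ[e/f](ρ[a/d](S))) → 6
  (T − π[a,e](ρ[e/f](ρ[a/d](S)))) → 6
  ρ[d/a]((T − π[a,e](ρ[e/f](ρ[a/d](S))))) → 6
  S → 6
  ρ[a/d](S) → 6
  (ρ[d/a]((T − π[a,e](ρ[e/f](ρ[a/d](S))))) ⋈[e=a] ρ[a/d](S)) → 1

== RESULT ==
d | e | f | a
7 | 3 | 4 | 3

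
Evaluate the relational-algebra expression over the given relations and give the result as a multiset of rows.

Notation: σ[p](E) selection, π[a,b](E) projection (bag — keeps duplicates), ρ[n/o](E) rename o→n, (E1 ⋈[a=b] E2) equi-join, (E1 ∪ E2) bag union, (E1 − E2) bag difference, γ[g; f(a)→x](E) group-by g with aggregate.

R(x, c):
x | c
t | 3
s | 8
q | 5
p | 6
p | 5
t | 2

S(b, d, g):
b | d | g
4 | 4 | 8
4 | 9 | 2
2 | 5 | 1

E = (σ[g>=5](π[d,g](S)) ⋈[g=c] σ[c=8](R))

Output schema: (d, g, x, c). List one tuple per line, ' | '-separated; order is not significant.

Subexpression sizes:
  S → 3
  π[d,g](S) → 3
  σ[g>=5](π[d,g](S)) → 1
  R → 6
  σ[c=8](R) → 1
  (σ[g>=5](π[d,g](S)) ⋈[g=c] σ[c=8](R)) → 1

== RESULT ==
d | g | x | c
4 | 8 | s | 8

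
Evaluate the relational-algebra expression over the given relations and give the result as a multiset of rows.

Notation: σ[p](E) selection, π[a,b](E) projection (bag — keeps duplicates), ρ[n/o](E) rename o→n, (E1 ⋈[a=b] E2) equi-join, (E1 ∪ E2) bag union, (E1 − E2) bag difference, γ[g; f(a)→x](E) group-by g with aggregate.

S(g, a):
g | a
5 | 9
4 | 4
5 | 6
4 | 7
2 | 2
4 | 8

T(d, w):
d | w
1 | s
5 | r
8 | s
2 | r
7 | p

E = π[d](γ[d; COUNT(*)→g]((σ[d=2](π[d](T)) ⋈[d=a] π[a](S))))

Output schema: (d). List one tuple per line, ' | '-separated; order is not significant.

Subexpression sizes:
  T → 5
  π[d](T) → 5
  σ[d=2](π[d](T)) → 1
  S → 6
  π[a](S) → 6
  (σ[d=2](π[d](T)) ⋈[d=a] π[a](S)) → 1
  γ[d; COUNT(*)→g]((σ[d=2](π[d](T)) ⋈[d=a] π[a](S))) → 1
  π[d](γ[d; COUNT(*)→g]((σ[d=2](π[d](T)) ⋈[d=a] π[a](S)))) → 1

== RESULT ==
d
2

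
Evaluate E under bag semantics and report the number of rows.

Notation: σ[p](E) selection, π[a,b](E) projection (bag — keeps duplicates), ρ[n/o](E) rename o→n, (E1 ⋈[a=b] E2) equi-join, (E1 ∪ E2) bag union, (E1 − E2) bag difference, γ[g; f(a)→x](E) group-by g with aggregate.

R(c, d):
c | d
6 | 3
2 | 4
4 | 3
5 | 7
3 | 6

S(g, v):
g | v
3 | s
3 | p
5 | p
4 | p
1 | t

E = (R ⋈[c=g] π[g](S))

Row counts bottom-up:
  R → 5
  S → 5
  π[g](S) → 5
  (R ⋈[c=g] π[g](S)) → 4

|E| = 4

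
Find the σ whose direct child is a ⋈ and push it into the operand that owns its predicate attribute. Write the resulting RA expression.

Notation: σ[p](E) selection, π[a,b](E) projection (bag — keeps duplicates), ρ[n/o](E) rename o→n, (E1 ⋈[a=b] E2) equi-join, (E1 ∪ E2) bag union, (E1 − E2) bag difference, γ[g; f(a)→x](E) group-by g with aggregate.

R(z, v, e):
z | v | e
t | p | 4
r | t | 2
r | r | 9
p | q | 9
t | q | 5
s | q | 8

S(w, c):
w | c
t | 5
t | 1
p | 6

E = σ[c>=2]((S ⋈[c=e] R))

σ filters on c, owned by the left side.
E' = (σ[c>=2](S) ⋈[c=e] R)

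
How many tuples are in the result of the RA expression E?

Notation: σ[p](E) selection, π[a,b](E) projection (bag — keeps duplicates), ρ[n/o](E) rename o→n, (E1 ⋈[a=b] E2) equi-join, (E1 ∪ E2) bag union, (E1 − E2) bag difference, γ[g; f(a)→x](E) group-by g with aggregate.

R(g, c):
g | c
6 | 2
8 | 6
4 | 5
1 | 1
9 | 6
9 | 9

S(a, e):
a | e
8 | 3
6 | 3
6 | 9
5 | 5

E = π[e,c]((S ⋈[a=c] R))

Subexpression sizes:
  S → 4
  R → 6
  (S ⋈[a=c] R) → 5
  π[e,c]((S ⋈[a=c] R)) → 5

|E| = 5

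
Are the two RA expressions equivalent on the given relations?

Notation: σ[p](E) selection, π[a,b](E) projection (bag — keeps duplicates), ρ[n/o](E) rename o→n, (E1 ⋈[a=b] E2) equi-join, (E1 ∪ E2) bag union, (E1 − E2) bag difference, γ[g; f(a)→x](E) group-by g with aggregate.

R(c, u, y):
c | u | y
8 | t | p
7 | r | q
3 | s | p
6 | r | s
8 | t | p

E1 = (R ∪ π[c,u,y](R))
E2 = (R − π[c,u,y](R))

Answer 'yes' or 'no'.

E1 per-node cardinality:
  R → 5
  R → 5
  π[c,u,y](R) → 5
  (R ∪ π[c,u,y](R)) → 10
E2 per-node cardinality:
  R → 5
  R → 5
  π[c,u,y](R) → 5
  (R − π[c,u,y](R)) → 0

E1 result:
c | u | y
3 | s | p
3 | s | p
6 | r | s
6 | r | s
7 | r | q
7 | r | q
8 | t | p
8 | t | p
8 | t | p
8 | t | p
E2 result:
c | u | y
(0 rows)
Witness: (7, 'r', 'q') appears 2× in E1 but 0× in E2.

no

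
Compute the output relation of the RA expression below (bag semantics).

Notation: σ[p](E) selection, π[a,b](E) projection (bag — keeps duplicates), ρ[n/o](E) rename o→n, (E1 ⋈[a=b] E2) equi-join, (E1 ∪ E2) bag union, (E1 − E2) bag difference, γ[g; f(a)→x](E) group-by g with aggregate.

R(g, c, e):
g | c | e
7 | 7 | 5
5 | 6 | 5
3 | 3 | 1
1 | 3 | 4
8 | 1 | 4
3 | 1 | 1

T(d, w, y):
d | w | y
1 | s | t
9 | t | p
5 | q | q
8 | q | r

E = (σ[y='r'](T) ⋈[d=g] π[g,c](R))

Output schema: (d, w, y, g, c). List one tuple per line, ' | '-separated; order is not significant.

Row counts bottom-up:
  T → 4
  σ[y='r'](T) → 1
  R → 6
  π[g,c](R) → 6
  (σ[y='r'](T) ⋈[d=g] π[g,c](R)) → 1

== RESULT ==
d | w | y | g | c
8 | q | r | 8 | 1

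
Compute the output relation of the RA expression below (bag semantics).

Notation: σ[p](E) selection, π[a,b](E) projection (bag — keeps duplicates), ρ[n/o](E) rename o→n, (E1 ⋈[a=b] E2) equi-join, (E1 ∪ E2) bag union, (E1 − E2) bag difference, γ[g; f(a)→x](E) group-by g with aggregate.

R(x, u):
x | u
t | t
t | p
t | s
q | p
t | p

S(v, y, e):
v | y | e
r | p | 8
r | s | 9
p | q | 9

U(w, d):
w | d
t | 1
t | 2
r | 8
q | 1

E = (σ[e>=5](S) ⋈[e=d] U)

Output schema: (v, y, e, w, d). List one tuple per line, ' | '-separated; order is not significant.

Subexpression sizes:
  S → 3
  σ[e>=5](S) → 3
  U → 4
  (σ[e>=5](S) ⋈[e=d] U) → 1

== RESULT ==
v | y | e | w | d
r | p | 8 | r | 8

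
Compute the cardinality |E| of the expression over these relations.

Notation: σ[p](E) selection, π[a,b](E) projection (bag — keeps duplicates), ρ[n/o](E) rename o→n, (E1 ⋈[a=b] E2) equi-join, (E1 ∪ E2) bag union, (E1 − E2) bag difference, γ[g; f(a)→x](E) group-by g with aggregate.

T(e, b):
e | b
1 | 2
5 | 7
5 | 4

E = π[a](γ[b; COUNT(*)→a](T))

Per-node cardinality:
  T → 3
  γ[b; COUNT(*)→a](T) → 3
  π[a](γ[b; COUNT(*)→a](T)) → 3

|E| = 3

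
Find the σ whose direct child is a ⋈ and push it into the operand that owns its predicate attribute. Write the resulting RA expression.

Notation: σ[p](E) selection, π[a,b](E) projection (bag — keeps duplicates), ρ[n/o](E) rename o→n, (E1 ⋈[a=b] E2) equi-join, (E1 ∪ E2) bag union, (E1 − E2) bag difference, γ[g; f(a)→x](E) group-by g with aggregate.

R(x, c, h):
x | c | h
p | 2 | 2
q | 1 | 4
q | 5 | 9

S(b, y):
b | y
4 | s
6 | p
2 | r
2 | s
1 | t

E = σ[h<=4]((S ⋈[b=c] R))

σ filters on h, owned by the right side.
E' = (S ⋈[b=c] σ[h<=4](R))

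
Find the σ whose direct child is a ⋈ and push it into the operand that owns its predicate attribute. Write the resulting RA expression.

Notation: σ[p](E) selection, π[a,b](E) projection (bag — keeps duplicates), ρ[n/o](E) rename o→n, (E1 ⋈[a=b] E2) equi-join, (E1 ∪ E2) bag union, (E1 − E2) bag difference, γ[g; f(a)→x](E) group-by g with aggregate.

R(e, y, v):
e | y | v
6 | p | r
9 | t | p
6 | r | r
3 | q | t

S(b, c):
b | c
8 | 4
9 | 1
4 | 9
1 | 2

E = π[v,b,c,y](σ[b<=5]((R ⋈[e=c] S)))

σ filters on b, owned by the right side.
E' = π[v,b,c,y]((R ⋈[e=c] σ[b<=5](S)))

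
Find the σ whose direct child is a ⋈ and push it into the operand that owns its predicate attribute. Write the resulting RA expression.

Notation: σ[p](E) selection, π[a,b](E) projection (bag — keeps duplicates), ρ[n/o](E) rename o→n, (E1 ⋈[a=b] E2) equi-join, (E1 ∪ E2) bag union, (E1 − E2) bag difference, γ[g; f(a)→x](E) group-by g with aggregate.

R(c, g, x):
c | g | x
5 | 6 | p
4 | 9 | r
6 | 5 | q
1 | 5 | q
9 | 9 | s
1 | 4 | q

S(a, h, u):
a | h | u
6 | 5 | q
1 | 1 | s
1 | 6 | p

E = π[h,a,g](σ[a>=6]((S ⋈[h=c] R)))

σ filters on a, owned by the left side.
E' = π[h,a,g]((σ[a>=6](S) ⋈[h=c] R))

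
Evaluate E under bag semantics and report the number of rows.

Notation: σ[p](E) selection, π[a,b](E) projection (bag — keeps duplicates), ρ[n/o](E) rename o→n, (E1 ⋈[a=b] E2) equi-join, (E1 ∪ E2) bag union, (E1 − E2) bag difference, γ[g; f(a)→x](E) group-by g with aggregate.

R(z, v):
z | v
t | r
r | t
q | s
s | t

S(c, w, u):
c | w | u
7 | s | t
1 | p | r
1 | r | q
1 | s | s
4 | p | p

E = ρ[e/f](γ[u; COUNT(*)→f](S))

Per-node cardinality:
  S → 5
  γ[u; COUNT(*)→f](S) → 5
  ρ[e/f](γ[u; COUNT(*)→f](S)) → 5

|E| = 5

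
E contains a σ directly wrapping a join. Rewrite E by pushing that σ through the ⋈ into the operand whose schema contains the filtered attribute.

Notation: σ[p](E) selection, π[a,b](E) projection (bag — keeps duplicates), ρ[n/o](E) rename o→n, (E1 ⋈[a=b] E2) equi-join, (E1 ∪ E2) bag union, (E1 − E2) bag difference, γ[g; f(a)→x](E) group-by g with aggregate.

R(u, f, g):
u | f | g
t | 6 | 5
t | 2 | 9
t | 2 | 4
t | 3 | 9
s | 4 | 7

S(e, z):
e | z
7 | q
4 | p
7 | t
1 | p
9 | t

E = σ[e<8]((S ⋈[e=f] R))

σ filters on e, owned by the left side.
E' = (σ[e<8](S) ⋈[e=f] R)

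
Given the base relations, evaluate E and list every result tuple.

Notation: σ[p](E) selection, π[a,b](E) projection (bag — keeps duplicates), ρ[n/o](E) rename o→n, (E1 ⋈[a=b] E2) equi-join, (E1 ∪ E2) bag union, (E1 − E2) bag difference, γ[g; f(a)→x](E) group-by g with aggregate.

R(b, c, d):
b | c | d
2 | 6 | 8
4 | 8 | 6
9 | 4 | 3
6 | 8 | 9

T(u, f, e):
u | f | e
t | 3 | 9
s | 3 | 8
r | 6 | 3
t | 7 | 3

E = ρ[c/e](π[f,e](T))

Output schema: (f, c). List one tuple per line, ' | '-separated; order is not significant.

Stepwise |·|:
  T → 4
  π[f,e](T) → 4
  ρ[c/e](π[f,e](T)) → 4

== RESULT ==
f | c
3 | 8
3 | 9
6 | 3
7 | 3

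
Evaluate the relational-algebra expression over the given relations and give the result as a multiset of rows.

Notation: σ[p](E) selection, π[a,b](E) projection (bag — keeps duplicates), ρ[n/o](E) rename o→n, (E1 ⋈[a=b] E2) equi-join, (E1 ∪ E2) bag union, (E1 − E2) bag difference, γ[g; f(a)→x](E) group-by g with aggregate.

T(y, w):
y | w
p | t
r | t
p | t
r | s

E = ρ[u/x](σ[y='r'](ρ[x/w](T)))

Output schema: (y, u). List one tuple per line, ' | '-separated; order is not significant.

Per-node cardinality:
  T → 4
  ρ[x/w](T) → 4
  σ[y='r'](ρ[x/w](T)) → 2
  ρ[u/x](σ[y='r'](ρ[x/w](T))) → 2

== RESULT ==
y | u
r | s
r | t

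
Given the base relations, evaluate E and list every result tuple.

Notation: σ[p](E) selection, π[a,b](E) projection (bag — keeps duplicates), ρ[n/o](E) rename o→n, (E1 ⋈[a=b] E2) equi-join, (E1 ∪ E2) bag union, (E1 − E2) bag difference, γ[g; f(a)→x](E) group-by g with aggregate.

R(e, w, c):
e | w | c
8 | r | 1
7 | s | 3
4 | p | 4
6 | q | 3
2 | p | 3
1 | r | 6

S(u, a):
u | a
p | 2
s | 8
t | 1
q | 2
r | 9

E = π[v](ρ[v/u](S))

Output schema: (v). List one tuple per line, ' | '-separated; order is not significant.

Per-node cardinality:
  S → 5
  ρ[v/u](S) → 5
  π[v](ρ[v/u](S)) → 5

== RESULT ==
v
p
q
r
s
t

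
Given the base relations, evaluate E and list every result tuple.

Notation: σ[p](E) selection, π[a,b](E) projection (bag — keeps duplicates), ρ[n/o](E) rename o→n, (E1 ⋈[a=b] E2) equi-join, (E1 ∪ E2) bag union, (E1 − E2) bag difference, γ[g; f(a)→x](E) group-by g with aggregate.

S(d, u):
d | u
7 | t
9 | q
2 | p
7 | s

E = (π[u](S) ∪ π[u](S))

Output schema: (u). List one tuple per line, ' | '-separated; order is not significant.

Row counts bottom-up:
  S → 4
  π[u](S) → 4
  S → 4
  π[u](S) → 4
  (π[u](S) ∪ π[u](S)) → 8

== RESULT ==
u
p
p
q
q
s
s
t
t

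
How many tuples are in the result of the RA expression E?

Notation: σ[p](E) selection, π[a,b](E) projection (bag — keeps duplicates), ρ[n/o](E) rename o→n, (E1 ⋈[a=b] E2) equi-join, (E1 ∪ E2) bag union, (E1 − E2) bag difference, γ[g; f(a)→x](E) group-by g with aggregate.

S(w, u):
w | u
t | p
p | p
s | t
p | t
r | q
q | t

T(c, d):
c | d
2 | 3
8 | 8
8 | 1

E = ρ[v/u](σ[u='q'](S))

Per-node cardinality:
  S → 6
  σ[u='q'](S) → 1
  ρ[v/u](σ[u='q'](S)) → 1

|E| = 1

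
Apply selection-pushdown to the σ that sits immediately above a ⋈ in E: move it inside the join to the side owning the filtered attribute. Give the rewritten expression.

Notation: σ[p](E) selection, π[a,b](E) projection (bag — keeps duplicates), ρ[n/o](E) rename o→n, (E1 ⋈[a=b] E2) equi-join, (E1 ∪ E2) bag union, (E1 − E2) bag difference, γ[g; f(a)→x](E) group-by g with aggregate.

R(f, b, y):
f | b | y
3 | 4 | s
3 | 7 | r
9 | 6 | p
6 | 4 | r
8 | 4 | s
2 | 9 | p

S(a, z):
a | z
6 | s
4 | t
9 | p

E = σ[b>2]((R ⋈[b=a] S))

σ filters on b, owned by the left side.
E' = (σ[b>2](R) ⋈[b=a] S)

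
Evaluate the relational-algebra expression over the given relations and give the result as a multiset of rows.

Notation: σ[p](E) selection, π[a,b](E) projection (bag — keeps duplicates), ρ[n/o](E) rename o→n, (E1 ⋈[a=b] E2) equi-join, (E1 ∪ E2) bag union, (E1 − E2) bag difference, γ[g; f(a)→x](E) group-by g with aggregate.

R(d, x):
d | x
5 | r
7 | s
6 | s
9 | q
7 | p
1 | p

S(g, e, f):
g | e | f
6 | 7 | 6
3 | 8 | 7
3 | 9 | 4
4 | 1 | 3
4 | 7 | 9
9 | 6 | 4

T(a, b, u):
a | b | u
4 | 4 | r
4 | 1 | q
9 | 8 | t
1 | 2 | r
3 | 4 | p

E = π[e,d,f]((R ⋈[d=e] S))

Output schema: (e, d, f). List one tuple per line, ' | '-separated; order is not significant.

Per-node cardinality:
  R → 6
  S → 6
  (R ⋈[d=e] S) → 7
  π[e,d,f]((R ⋈[d=e] S)) → 7

== RESULT ==
e | d | f
1 | 1 | 3
6 | 6 | 4
7 | 7 | 6
7 | 7 | 6
7 | 7 | 9
7 | 7 | 9
9 | 9 | 4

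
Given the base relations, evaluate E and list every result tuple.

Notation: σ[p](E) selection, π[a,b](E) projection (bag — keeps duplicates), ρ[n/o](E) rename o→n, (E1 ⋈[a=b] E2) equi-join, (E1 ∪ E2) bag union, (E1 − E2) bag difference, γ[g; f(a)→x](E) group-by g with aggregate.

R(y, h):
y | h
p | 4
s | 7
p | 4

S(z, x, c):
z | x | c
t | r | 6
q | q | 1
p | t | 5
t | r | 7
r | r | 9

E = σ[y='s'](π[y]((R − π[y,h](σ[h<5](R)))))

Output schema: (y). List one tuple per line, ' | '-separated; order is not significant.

Subexpression sizes:
  R → 3
  R → 3
  σ[h<5](R) → 2
  π[y,h](σ[h<5](R)) → 2
  (R − π[y,h](σ[h<5](R))) → 1
  π[y]((R − π[y,h](σ[h<5](R)))) → 1
  σ[y='s'](π[y]((R − π[y,h](σ[h<5](R))))) → 1

== RESULT ==
y
s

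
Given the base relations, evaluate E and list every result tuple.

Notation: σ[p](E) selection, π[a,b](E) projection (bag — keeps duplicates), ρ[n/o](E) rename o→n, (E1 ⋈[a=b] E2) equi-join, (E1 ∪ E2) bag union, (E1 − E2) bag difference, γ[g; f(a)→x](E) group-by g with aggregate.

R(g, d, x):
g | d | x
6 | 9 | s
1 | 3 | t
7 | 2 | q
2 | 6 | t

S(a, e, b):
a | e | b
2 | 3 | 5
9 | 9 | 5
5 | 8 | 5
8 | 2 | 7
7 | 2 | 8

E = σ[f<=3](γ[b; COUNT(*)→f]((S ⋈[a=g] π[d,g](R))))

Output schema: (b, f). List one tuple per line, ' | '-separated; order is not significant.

Stepwise |·|:
  S → 5
  R → 4
  π[d,g](R) → 4
  (S ⋈[a=g] π[d,g](R)) → 2
  γ[b; COUNT(*)→f]((S ⋈[a=g] π[d,g](R))) → 2
  σ[f<=3](γ[b; COUNT(*)→f]((S ⋈[a=g] π[d,g](R)))) → 2

== RESULT ==
b | f
5 | 1
8 | 1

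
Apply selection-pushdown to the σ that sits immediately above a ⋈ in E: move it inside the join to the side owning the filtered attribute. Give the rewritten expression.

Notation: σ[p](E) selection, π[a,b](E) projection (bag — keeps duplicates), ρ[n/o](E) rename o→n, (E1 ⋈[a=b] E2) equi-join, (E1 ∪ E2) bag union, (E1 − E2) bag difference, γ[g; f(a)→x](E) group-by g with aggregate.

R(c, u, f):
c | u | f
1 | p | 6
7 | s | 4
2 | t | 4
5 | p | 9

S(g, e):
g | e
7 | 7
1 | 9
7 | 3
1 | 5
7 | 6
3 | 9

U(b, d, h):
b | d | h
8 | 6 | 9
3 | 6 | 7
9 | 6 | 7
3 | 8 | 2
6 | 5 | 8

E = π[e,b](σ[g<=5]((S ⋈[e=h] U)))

σ filters on g, owned by the left side.
E' = π[e,b]((σ[g<=5](S) ⋈[e=h] U))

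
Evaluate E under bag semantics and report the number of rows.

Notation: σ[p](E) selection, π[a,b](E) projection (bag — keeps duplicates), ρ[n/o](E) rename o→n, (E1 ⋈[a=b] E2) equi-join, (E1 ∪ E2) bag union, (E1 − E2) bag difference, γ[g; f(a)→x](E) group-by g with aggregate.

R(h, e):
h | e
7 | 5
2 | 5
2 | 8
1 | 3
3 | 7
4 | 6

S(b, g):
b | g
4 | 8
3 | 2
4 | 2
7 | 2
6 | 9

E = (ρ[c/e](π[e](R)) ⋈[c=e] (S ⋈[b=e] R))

Row counts bottom-up:
  R → 6
  π[e](R) → 6
  ρ[c/e](π[e](R)) → 6
  S → 5
  R → 6
  (S ⋈[b=e] R) → 3
  (ρ[c/e](π[e](R)) ⋈[c=e] (S ⋈[b=e] R)) → 3

|E| = 3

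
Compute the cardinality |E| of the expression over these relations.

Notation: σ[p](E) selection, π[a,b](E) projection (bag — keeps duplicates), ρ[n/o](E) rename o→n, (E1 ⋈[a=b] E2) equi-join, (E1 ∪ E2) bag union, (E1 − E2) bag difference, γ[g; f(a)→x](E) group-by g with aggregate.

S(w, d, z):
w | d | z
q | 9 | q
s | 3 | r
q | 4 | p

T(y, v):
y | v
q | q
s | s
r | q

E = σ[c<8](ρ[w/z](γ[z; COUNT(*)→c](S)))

Stepwise |·|:
  S → 3
  γ[z; COUNT(*)→c](S) → 3
  ρ[w/z](γ[z; COUNT(*)→c](S)) → 3
  σ[c<8](ρ[w/z](γ[z; COUNT(*)→c](S))) → 3

|E| = 3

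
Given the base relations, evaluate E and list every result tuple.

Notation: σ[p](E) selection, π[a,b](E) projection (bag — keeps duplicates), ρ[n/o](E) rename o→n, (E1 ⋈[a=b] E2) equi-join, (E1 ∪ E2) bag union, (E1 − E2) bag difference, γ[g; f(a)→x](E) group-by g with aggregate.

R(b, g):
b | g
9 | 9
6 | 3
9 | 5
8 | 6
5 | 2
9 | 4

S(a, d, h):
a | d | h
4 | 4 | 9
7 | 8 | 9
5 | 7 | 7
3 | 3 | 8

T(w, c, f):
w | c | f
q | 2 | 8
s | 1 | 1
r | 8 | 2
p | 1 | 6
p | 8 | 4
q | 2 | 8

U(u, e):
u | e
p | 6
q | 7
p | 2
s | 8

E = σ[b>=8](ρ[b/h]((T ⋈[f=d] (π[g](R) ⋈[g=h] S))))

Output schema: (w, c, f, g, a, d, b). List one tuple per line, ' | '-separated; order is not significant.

Row counts bottom-up:
  T → 6
  R → 6
  π[g](R) → 6
  S → 4
  (π[g](R) ⋈[g=h] S) → 2
  (T ⋈[f=d] (π[g](R) ⋈[g=h] S)) → 3
  ρ[b/h]((T ⋈[f=d] (π[g](R) ⋈[g=h] S))) → 3
  σ[b>=8](ρ[b/h]((T ⋈[f=d] (π[g](R) ⋈[g=h] S)))) → 3

== RESULT ==
w | c | f | g | a | d | b
p | 8 | 4 | 9 | 4 | 4 | 9
q | 2 | 8 | 9 | 7 | 8 | 9
q | 2 | 8 | 9 | 7 | 8 | 9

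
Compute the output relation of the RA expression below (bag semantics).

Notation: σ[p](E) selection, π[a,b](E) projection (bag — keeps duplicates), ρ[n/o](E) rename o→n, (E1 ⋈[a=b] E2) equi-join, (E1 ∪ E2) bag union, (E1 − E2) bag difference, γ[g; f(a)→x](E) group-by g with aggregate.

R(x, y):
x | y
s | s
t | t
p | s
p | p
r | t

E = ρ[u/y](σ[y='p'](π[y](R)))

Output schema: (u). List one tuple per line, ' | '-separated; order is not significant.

Row counts bottom-up:
  R → 5
  π[y](R) → 5
  σ[y='p'](π[y](R)) → 1
  ρ[u/y](σ[y='p'](π[y](R))) → 1

== RESULT ==
u
p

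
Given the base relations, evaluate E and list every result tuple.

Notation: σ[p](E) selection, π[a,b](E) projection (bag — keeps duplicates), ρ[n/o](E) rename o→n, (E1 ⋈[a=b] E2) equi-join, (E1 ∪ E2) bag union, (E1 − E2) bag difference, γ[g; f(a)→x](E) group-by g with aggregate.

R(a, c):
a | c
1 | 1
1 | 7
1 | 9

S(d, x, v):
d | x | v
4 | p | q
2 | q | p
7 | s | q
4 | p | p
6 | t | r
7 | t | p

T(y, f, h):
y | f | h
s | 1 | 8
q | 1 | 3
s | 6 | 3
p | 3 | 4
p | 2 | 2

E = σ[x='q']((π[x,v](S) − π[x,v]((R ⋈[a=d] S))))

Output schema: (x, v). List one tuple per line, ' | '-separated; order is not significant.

Per-node cardinality:
  S → 6
  π[x,v](S) → 6
  R → 3
  S → 6
  (R ⋈[a=d] S) → 0
  π[x,v]((R ⋈[a=d] S)) → 0
  (π[x,v](S) − π[x,v]((R ⋈[a=d] S))) → 6
  σ[x='q']((π[x,v](S) − π[x,v]((R ⋈[a=d] S)))) → 1

== RESULT ==
x | v
q | p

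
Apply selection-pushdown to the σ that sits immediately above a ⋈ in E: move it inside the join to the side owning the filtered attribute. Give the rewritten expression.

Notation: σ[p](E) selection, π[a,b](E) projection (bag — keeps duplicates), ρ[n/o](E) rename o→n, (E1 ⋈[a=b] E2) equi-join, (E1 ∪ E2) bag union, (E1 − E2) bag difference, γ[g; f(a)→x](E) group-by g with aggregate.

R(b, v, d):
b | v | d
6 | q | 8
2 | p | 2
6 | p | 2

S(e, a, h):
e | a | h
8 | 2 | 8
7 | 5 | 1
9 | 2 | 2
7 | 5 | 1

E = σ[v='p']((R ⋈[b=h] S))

σ filters on v, owned by the left side.
E' = (σ[v='p'](R) ⋈[b=h] S)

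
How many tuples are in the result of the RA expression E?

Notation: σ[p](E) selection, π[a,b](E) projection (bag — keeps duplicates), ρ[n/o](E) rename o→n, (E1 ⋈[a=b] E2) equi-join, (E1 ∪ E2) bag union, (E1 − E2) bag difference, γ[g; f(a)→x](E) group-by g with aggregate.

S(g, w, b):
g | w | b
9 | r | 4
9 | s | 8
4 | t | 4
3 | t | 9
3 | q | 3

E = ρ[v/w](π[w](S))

Per-node cardinality:
  S → 5
  π[w](S) → 5
  ρ[v/w](π[w](S)) → 5

|E| = 5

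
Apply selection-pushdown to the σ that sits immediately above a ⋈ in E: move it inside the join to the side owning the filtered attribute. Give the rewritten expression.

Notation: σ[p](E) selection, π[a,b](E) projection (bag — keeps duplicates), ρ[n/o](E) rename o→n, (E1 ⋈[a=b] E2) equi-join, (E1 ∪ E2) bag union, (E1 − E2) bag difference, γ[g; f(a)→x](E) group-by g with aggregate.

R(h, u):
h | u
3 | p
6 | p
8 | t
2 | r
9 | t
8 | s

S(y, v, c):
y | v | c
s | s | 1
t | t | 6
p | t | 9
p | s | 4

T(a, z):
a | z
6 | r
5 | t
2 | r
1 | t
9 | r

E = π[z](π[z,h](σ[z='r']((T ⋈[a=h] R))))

σ filters on z, owned by the left side.
E' = π[z](π[z,h]((σ[z='r'](T) ⋈[a=h] R)))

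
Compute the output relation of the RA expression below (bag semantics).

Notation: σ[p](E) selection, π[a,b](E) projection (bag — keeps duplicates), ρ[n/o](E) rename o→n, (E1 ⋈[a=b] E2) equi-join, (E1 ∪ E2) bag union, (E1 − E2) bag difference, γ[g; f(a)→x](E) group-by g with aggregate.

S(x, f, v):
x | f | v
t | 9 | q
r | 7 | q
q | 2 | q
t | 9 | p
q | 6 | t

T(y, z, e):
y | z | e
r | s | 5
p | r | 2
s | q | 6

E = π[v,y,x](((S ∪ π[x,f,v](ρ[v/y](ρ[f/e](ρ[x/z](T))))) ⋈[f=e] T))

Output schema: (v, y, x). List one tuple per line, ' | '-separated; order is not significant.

Row counts bottom-up:
  S → 5
  T → 3
  ρ[x/z](T) → 3
  ρ[f/e](ρ[x/z](T)) → 3
  ρ[v/y](ρ[f/e](ρ[x/z](T))) → 3
  π[x,f,v](ρ[v/y](ρ[f/e](ρ[x/z](T)))) → 3
  (S ∪ π[x,f,v](ρ[v/y](ρ[f/e](ρ[x/z](T))))) → 8
  T → 3
  ((S ∪ π[x,f,v](ρ[v/y](ρ[f/e](ρ[x/z](T))))) ⋈[f=e] T) → 5
  π[v,y,x](((S ∪ π[x,f,v](ρ[v/y](ρ[f/e](ρ[x/z](T))))) ⋈[f=e] T)) → 5

== RESULT ==
v | y | x
p | p | r
q | p | q
r | r | s
s | s | q
t | s | q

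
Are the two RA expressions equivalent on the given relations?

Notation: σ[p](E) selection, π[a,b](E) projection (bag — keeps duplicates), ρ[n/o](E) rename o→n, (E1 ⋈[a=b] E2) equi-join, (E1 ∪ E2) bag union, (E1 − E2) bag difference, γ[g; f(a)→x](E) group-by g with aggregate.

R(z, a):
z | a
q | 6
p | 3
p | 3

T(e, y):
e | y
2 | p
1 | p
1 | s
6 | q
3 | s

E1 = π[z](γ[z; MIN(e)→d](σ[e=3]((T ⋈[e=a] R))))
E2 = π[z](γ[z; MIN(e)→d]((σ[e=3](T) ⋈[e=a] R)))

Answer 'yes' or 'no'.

E1 subexpression sizes:
  T → 5
  R → 3
  (T ⋈[e=a] R) → 3
  σ[e=3]((T ⋈[e=a] R)) → 2
  γ[z; MIN(e)→d](σ[e=3]((T ⋈[e=a] R))) → 1
  π[z](γ[z; MIN(e)→d](σ[e=3]((T ⋈[e=a] R)))) → 1
E2 subexpression sizes:
  T → 5
  σ[e=3](T) → 1
  R → 3
  (σ[e=3](T) ⋈[e=a] R) → 2
  γ[z; MIN(e)→d]((σ[e=3](T) ⋈[e=a] R)) → 1
  π[z](γ[z; MIN(e)→d]((σ[e=3](T) ⋈[e=a] R))) → 1

E1 and E2 produce the same multiset:
z
p

yes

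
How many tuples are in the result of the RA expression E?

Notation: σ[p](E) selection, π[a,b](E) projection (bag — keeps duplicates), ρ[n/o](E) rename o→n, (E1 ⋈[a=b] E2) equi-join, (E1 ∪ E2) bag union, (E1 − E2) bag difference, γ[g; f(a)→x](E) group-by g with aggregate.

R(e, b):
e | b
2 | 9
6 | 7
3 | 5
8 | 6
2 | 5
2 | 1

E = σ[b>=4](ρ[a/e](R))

Per-node cardinality:
  R → 6
  ρ[a/e](R) → 6
  σ[b>=4](ρ[a/e](R)) → 5

|E| = 5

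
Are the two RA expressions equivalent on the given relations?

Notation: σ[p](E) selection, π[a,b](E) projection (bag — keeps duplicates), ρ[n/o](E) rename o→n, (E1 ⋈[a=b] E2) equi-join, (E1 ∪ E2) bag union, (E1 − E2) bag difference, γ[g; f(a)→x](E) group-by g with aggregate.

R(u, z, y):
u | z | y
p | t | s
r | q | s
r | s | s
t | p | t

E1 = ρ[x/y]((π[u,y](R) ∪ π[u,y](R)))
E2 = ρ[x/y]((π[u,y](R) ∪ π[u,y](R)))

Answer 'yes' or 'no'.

E1 row counts bottom-up:
  R → 4
  π[u,y](R) → 4
  R → 4
  π[u,y](R) → 4
  (π[u,y](R) ∪ π[u,y](R)) → 8
  ρ[x/y]((π[u,y](R) ∪ π[u,y](R))) → 8
E2 row counts bottom-up:
  R → 4
  π[u,y](R) → 4
  R → 4
  π[u,y](R) → 4
  (π[u,y](R) ∪ π[u,y](R)) → 8
  ρ[x/y]((π[u,y](R) ∪ π[u,y](R))) → 8

E1 and E2 produce the same multiset:
u | x
p | s
p | s
r | s
r | s
r | s
r | s
t | t
t | t

yes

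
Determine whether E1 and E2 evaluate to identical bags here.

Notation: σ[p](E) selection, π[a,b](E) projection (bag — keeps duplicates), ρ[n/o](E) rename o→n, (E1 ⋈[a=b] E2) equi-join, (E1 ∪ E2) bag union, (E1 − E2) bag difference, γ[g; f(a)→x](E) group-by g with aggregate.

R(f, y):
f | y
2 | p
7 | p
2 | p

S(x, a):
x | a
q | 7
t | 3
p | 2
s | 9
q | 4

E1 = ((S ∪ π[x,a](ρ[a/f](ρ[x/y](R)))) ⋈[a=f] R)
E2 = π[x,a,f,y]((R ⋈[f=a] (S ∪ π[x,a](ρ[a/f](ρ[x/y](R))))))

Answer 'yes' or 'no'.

E1 row counts bottom-up:
  S → 5
  R → 3
  ρ[x/y](R) → 3
  ρ[a/f](ρ[x/y](R)) → 3
  π[x,a](ρ[a/f](ρ[x/y](R))) → 3
  (S ∪ π[x,a](ρ[a/f](ρ[x/y](R)))) → 8
  R → 3
  ((S ∪ π[x,a](ρ[a/f](ρ[x/y](R)))) ⋈[a=f] R) → 8
E2 row counts bottom-up:
  R → 3
  S → 5
  R → 3
  ρ[x/y](R) → 3
  ρ[a/f](ρ[x/y](R)) → 3
  π[x,a](ρ[a/f](ρ[x/y](R))) → 3
  (S ∪ π[x,a](ρ[a/f](ρ[x/y](R)))) → 8
  (R ⋈[f=a] (S ∪ π[x,a](ρ[a/f](ρ[x/y](R))))) → 8
  π[x,a,f,y]((R ⋈[f=a] (S ∪ π[x,a](ρ[a/f](ρ[x/y](R)))))) → 8

E1 and E2 produce the same multiset:
x | a | f | y
p | 2 | 2 | p
p | 2 | 2 | p
p | 2 | 2 | p
p | 2 | 2 | p
p | 2 | 2 | p
p | 2 | 2 | p
p | 7 | 7 | p
q | 7 | 7 | p

yes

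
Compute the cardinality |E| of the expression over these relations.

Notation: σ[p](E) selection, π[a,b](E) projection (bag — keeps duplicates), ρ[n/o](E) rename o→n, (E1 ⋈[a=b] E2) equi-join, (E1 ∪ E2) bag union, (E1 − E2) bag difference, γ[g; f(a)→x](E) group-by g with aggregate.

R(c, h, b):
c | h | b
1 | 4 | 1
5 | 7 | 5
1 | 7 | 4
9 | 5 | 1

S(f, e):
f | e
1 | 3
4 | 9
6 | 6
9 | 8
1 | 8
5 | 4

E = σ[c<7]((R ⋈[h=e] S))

Row counts bottom-up:
  R → 4
  S → 6
  (R ⋈[h=e] S) → 1
  σ[c<7]((R ⋈[h=e] S)) → 1

|E| = 1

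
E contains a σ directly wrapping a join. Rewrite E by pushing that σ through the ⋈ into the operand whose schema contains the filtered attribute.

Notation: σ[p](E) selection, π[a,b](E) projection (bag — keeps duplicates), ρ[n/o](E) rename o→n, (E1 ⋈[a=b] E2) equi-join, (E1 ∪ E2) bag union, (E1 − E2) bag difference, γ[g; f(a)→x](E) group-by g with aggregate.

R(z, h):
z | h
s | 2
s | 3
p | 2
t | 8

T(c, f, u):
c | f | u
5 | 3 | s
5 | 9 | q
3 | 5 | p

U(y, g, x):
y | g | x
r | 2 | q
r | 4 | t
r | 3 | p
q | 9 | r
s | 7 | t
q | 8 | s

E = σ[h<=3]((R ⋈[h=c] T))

σ filters on h, owned by the left side.
E' = (σ[h<=3](R) ⋈[h=c] T)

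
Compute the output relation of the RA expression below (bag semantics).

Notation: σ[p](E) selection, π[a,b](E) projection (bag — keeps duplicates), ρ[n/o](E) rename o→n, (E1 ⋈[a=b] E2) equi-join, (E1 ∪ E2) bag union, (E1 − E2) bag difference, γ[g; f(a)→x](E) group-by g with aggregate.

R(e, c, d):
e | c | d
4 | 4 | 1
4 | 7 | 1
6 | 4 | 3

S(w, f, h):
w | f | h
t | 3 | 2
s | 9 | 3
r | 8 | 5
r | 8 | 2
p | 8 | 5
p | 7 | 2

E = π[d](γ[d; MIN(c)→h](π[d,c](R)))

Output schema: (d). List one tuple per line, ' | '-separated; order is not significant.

Row counts bottom-up:
  R → 3
  π[d,c](R) → 3
  γ[d; MIN(c)→h](π[d,c](R)) → 2
  π[d](γ[d; MIN(c)→h](π[d,c](R))) → 2

== RESULT ==
d
1
3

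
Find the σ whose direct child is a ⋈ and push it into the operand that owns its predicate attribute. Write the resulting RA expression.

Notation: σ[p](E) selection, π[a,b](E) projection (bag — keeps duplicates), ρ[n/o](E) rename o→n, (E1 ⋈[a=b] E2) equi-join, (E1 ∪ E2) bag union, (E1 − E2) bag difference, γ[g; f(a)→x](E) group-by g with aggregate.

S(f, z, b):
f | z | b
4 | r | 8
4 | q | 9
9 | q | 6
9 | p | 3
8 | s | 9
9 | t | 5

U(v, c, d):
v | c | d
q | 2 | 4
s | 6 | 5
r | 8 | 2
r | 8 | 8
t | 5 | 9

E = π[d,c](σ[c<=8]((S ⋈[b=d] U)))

σ filters on c, owned by the right side.
E' = π[d,c]((S ⋈[b=d] σ[c<=8](U)))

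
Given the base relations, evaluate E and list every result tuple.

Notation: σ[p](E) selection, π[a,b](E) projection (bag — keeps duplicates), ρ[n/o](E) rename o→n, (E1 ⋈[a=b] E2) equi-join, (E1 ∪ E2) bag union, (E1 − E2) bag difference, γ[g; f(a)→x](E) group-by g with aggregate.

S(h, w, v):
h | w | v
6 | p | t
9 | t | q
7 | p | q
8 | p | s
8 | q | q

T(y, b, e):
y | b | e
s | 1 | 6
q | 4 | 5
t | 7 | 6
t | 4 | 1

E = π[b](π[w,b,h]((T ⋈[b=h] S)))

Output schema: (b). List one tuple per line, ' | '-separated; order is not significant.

Row counts bottom-up:
  T → 4
  S → 5
  (T ⋈[b=h] S) → 1
  π[w,b,h]((T ⋈[b=h] S)) → 1
  π[b](π[w,b,h]((T ⋈[b=h] S))) → 1

== RESULT ==
b
7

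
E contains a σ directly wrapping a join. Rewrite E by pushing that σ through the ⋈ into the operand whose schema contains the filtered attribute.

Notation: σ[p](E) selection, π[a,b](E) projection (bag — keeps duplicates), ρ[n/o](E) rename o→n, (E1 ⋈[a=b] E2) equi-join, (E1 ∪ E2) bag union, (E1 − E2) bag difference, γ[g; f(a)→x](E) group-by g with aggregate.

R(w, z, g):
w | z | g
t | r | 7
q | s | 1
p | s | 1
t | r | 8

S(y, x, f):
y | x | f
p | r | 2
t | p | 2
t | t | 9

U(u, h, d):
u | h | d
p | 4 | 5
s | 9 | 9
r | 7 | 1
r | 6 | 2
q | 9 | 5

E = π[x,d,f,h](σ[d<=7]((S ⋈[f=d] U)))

σ filters on d, owned by the right side.
E' = π[x,d,f,h]((S ⋈[f=d] σ[d<=7](U)))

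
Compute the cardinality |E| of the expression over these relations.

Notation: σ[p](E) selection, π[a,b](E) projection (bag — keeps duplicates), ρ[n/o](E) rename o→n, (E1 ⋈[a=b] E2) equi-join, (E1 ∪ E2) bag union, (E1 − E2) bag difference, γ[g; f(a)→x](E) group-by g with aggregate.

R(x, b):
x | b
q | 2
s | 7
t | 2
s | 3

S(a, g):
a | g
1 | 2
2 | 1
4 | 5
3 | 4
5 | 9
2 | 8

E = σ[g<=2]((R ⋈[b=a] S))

Row counts bottom-up:
  R → 4
  S → 6
  (R ⋈[b=a] S) → 5
  σ[g<=2]((R ⋈[b=a] S)) → 2

|E| = 2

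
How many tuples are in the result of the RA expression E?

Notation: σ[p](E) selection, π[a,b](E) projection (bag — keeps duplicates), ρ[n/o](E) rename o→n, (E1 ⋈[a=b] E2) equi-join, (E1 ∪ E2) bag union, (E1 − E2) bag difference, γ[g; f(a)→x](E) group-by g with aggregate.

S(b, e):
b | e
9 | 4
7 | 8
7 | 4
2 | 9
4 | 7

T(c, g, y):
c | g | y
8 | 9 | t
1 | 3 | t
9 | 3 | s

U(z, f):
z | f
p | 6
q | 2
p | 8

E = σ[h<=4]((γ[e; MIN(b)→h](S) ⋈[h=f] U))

Row counts bottom-up:
  S → 5
  γ[e; MIN(b)→h](S) → 4
  U → 3
  (γ[e; MIN(b)→h](S) ⋈[h=f] U) → 1
  σ[h<=4]((γ[e; MIN(b)→h](S) ⋈[h=f] U)) → 1

|E| = 1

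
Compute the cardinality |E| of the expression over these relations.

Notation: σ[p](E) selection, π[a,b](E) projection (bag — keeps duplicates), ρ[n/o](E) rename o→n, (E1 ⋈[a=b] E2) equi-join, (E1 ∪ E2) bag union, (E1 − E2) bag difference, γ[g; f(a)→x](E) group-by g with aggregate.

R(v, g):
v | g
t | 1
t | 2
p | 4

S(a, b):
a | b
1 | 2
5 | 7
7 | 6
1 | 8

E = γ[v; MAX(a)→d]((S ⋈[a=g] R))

Row counts bottom-up:
  S → 4
  R → 3
  (S ⋈[a=g] R) → 2
  γ[v; MAX(a)→d]((S ⋈[a=g] R)) → 1

|E| = 1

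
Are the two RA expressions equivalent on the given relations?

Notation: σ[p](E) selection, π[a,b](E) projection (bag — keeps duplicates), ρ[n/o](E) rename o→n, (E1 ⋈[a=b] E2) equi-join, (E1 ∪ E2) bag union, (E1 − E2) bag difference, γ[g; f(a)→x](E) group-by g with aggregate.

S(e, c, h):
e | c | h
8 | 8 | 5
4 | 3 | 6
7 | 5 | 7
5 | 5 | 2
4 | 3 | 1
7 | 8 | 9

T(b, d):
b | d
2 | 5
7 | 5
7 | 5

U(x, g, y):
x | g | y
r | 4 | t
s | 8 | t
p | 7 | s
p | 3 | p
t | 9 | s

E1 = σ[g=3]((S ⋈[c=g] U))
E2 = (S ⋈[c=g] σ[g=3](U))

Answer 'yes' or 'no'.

E1 subexpression sizes:
  S → 6
  U → 5
  (S ⋈[c=g] U) → 4
  σ[g=3]((S ⋈[c=g] U)) → 2
E2 subexpression sizes:
  S → 6
  U → 5
  σ[g=3](U) → 1
  (S ⋈[c=g] σ[g=3](U)) → 2

E1 and E2 produce the same multiset:
e | c | h | x | g | y
4 | 3 | 1 | p | 3 | p
4 | 3 | 6 | p | 3 | p

yes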